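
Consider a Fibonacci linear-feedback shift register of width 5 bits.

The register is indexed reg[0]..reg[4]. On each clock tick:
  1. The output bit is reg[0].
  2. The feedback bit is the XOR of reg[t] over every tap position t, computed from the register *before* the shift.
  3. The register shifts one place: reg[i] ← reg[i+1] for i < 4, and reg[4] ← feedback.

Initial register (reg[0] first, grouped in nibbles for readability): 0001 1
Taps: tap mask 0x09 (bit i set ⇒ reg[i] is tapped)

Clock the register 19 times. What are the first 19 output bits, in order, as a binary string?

step | reg (before) | out | fb
   0 | 00011 | 0 | 1
   1 | 00111 | 0 | 1
   2 | 01111 | 0 | 1
   3 | 11111 | 1 | 0
   4 | 11110 | 1 | 0
   5 | 11100 | 1 | 1
   6 | 11001 | 1 | 1
   7 | 10011 | 1 | 0
   8 | 00110 | 0 | 1
   9 | 01101 | 0 | 0
  10 | 11010 | 1 | 0
  11 | 10100 | 1 | 1
  12 | 01001 | 0 | 0
  13 | 10010 | 1 | 0
  14 | 00100 | 0 | 0
  15 | 01000 | 0 | 0
  16 | 10000 | 1 | 1
  17 | 00001 | 0 | 0
  18 | 00010 | 0 | 1

0001111100110100100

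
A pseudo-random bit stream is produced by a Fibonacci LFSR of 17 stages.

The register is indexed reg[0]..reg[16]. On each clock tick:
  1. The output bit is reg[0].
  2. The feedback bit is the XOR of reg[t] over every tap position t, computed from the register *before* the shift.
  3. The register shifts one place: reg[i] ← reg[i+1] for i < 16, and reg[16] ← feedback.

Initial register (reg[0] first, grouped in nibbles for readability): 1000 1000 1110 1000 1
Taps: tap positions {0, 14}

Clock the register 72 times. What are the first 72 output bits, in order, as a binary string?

100010001110100011011111100001001111000111111101110000001110001010110110

tick  register→output (feedback)
  0  10001000111010001→1 (1)
  1  00010001110100011→0 (0)
  2  00100011101000110→0 (1)
  3  01000111010001101→0 (1)
  4  10001110100011011→1 (1)
  5  00011101000110111→0 (1)
  6  00111010001101111→0 (1)
  7  01110100011011111→0 (1)
  8  11101000110111111→1 (0)
  9  11010001101111110→1 (0)
 10  10100011011111100→1 (0)
 11  01000110111111000→0 (0)
 12  10001101111110000→1 (1)
 13  00011011111100001→0 (0)
 14  00110111111000010→0 (0)
 15  01101111110000100→0 (1)
 16  11011111100001001→1 (1)
 17  10111111000010011→1 (1)
 18  01111110000100111→0 (1)
 19  11111100001001111→1 (0)
 20  11111000010011110→1 (0)
 21  11110000100111100→1 (0)
 22  11100001001111000→1 (1)
 23  11000010011110001→1 (1)
 24  10000100111100011→1 (1)
 25  00001001111000111→0 (1)
 26  00010011110001111→0 (1)
 27  00100111100011111→0 (1)
 28  01001111000111111→0 (1)
 29  10011110001111111→1 (0)
 30  00111100011111110→0 (1)
 31  01111000111111101→0 (1)
 32  11110001111111011→1 (1)
 33  11100011111110111→1 (0)
 34  11000111111101110→1 (0)
 35  10001111111011100→1 (0)
 36  00011111110111000→0 (0)
 37  00111111101110000→0 (0)
 38  01111111011100000→0 (0)
 39  11111110111000000→1 (1)
 40  11111101110000001→1 (1)
 41  11111011100000011→1 (1)
 42  11110111000000111→1 (0)
 43  11101110000001110→1 (0)
 44  11011100000011100→1 (0)
 45  10111000000111000→1 (1)
 46  01110000001110001→0 (0)
 47  11100000011100010→1 (1)
 48  11000000111000101→1 (0)
 49  10000001110001010→1 (1)
 50  00000011100010101→0 (1)
 51  00000111000101011→0 (0)
 52  00001110001010110→0 (1)
 53  00011100010101101→0 (1)
 54  00111000101011011→0 (0)
 55  01110001010110110→0 (1)
 56  11100010101101101→1 (0)
 57  11000101011011010→1 (1)
 58  10001010110110101→1 (0)
 59  00010101101101010→0 (0)
 60  00101011011010100→0 (1)
 61  01010110110101001→0 (0)
 62  10101101101010010→1 (1)
 63  01011011010100101→0 (1)
 64  10110110101001011→1 (1)
 65  01101101010010111→0 (1)
 66  11011010100101111→1 (0)
 67  10110101001011110→1 (0)
 68  01101010010111100→0 (1)
 69  11010100101111001→1 (1)
 70  10101001011110011→1 (1)
 71  01010010111100111→0 (1)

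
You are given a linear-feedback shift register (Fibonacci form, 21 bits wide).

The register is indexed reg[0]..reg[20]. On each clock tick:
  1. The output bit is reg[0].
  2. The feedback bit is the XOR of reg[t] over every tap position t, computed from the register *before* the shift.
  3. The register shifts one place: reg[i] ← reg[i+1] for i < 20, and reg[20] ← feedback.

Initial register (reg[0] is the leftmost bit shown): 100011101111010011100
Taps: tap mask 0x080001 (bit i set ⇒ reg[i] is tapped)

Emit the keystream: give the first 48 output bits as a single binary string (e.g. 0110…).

100011101111010011100101001110011101001111011110

step | reg (before) | out | fb
   0 | 100011101111010011100 | 1 | 1
   1 | 000111011110100111001 | 0 | 0
   2 | 001110111101001110010 | 0 | 1
   3 | 011101111010011100101 | 0 | 0
   4 | 111011110100111001010 | 1 | 0
   5 | 110111101001110010100 | 1 | 1
   6 | 101111010011100101001 | 1 | 1
   7 | 011110100111001010011 | 0 | 1
   8 | 111101001110010100111 | 1 | 0
   9 | 111010011100101001110 | 1 | 0
  10 | 110100111001010011100 | 1 | 1
  11 | 101001110010100111001 | 1 | 1
  12 | 010011100101001110011 | 0 | 1
  13 | 100111001010011100111 | 1 | 0
  14 | 001110010100111001110 | 0 | 1
  15 | 011100101001110011101 | 0 | 0
  16 | 111001010011100111010 | 1 | 0
  17 | 110010100111001110100 | 1 | 1
  18 | 100101001110011101001 | 1 | 1
  19 | 001010011100111010011 | 0 | 1
  20 | 010100111001110100111 | 0 | 1
  21 | 101001110011101001111 | 1 | 0
  22 | 010011100111010011110 | 0 | 1
  23 | 100111001110100111101 | 1 | 1
  24 | 001110011101001111011 | 0 | 1
  25 | 011100111010011110111 | 0 | 1
  26 | 111001110100111101111 | 1 | 0
  27 | 110011101001111011110 | 1 | 0
  28 | 100111010011110111100 | 1 | 1
  29 | 001110100111101111001 | 0 | 0
  30 | 011101001111011110010 | 0 | 1
  31 | 111010011110111100101 | 1 | 1
  32 | 110100111101111001011 | 1 | 0
  33 | 101001111011110010110 | 1 | 0
  34 | 010011110111100101100 | 0 | 0
  35 | 100111101111001011000 | 1 | 1
  36 | 001111011110010110001 | 0 | 0
  37 | 011110111100101100010 | 0 | 1
  38 | 111101111001011000101 | 1 | 1
  39 | 111011110010110001011 | 1 | 0
  40 | 110111100101100010110 | 1 | 0
  41 | 101111001011000101100 | 1 | 1
  42 | 011110010110001011001 | 0 | 0
  43 | 111100101100010110010 | 1 | 0
  44 | 111001011000101100100 | 1 | 1
  45 | 110010110001011001001 | 1 | 1
  46 | 100101100010110010011 | 1 | 0
  47 | 001011000101100100110 | 0 | 1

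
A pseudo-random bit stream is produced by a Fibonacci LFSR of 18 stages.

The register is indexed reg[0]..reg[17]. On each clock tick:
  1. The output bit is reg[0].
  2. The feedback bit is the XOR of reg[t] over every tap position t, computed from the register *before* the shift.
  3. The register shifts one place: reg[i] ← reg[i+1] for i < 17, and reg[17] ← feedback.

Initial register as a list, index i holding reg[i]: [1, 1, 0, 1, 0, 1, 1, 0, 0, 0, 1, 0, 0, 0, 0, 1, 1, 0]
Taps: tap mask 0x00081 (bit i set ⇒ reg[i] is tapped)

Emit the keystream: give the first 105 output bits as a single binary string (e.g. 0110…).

110101100010000110110001101111100101101110100100111000100111010101110110001100111001101111111111100110010

tick  register→output (feedback)
  0  110101100010000110→1 (1)
  1  101011000100001101→1 (1)
  2  010110001000011011→0 (0)
  3  101100010000110110→1 (0)
  4  011000100001101100→0 (0)
  5  110001000011011000→1 (1)
  6  100010000110110001→1 (1)
  7  000100001101100011→0 (0)
  8  001000011011000110→0 (1)
  9  010000110110001101→0 (1)
 10  100001101100011011→1 (1)
 11  000011011000110111→0 (1)
 12  000110110001101111→0 (1)
 13  001101100011011111→0 (0)
 14  011011000110111110→0 (0)
 15  110110001101111100→1 (1)
 16  101100011011111001→1 (0)
 17  011000110111110010→0 (1)
 18  110001101111100101→1 (1)
 19  100011011111001011→1 (0)
 20  000110111110010110→0 (1)
 21  001101111100101101→0 (1)
 22  011011111001011011→0 (1)
 23  110111110010110111→1 (0)
 24  101111100101101110→1 (1)
 25  011111001011011101→0 (0)
 26  111110010110111010→1 (0)
 27  111100101101110100→1 (1)
 28  111001011011101001→1 (0)
 29  110010110111010010→1 (0)
 30  100101101110100100→1 (1)
 31  001011011101001001→0 (1)
 32  010110111010010011→0 (1)
 33  101101110100100111→1 (0)
 34  011011101001001110→0 (0)
 35  110111010010011100→1 (0)
 36  101110100100111000→1 (1)
 37  011101001001110001→0 (0)
 38  111010010011100010→1 (0)
 39  110100100111000100→1 (1)
 40  101001001110001001→1 (1)
 41  010010011100010011→0 (1)
 42  100100111000100111→1 (0)
 43  001001110001001110→0 (1)
 44  010011100010011101→0 (0)
 45  100111000100111010→1 (1)
 46  001110001001110101→0 (0)
 47  011100010011101010→0 (1)
 48  111000100111010101→1 (1)
 49  110001001110101011→1 (1)
 50  100010011101010111→1 (0)
 51  000100111010101110→0 (1)
 52  001001110101011101→0 (1)
 53  010011101010111011→0 (0)
 54  100111010101110110→1 (0)
 55  001110101011101100→0 (0)
 56  011101010111011000→0 (1)
 57  111010101110110001→1 (1)
 58  110101011101100011→1 (0)
 59  101010111011000110→1 (0)
 60  010101110110001100→0 (1)
 61  101011101100011001→1 (1)
 62  010111011000110011→0 (1)
 63  101110110001100111→1 (0)
 64  011101100011001110→0 (0)
 65  111011000110011100→1 (1)
 66  110110001100111001→1 (1)
 67  101100011001110011→1 (0)
 68  011000110011100110→0 (1)
 69  110001100111001101→1 (1)
 70  100011001110011011→1 (1)
 71  000110011100110111→0 (1)
 72  001100111001101111→0 (1)
 73  011001110011011111→0 (1)
 74  110011100110111111→1 (1)
 75  100111001101111111→1 (1)
 76  001110011011111111→0 (1)
 77  011100110111111111→0 (1)
 78  111001101111111111→1 (1)
 79  110011011111111111→1 (0)
 80  100110111111111110→1 (0)
 81  001101111111111100→0 (1)
 82  011011111111111001→0 (1)
 83  110111111111110011→1 (0)
 84  101111111111100110→1 (0)
 85  011111111111001100→0 (1)
 86  111111111110011001→1 (0)
 87  111111111100110010→1 (0)
 88  111111111001100100→1 (0)
 89  111111110011001000→1 (0)
 90  111111100110010000→1 (1)
 91  111111001100100001→1 (1)
 92  111110011001000011→1 (0)
 93  111100110010000110→1 (0)
 94  111001100100001100→1 (1)
 95  110011001000011001→1 (1)
 96  100110010000110011→1 (0)
 97  001100100001100110→0 (0)
 98  011001000011001100→0 (0)
 99  110010000110011000→1 (1)
100  100100001100110001→1 (1)
101  001000011001100011→0 (1)
102  010000110011000111→0 (1)
103  100001100110001111→1 (1)
104  000011001100011111→0 (0)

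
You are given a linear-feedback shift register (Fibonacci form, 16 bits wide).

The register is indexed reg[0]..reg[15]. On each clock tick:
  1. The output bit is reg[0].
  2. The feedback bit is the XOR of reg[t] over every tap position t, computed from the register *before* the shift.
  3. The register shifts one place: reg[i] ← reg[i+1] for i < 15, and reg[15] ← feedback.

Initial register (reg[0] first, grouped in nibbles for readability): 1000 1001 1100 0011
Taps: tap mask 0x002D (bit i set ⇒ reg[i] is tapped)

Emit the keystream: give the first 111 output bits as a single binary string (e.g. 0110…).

100010011100001111011000101010010110101001101010110111011100110011111101000001110100000111001000011100011010010

tick  register→output (feedback)
  0  1000100111000011→1 (1)
  1  0001001110000111→0 (1)
  2  0010011100001111→0 (0)
  3  0100111000011110→0 (1)
  4  1001110000111101→1 (1)
  5  0011100001111011→0 (0)
  6  0111000011110110→0 (0)
  7  1110000111101100→1 (0)
  8  1100001111011000→1 (1)
  9  1000011110110001→1 (0)
 10  0000111101100010→0 (1)
 11  0001111011000101→0 (0)
 12  0011110110001010→0 (1)
 13  0111101100010101→0 (0)
 14  1111011000101010→1 (0)
 15  1110110001010100→1 (1)
 16  1101100010101001→1 (0)
 17  1011000101010010→1 (1)
 18  0110001010100101→0 (1)
 19  1100010101001011→1 (0)
 20  1000101010010110→1 (1)
 21  0001010100101101→0 (0)
 22  0010101001011010→0 (1)
 23  0101010010110101→0 (0)
 24  1010100101101010→1 (0)
 25  0101001011010100→0 (1)
 26  1010010110101001→1 (1)
 27  0100101101010011→0 (0)
 28  1001011010100110→1 (1)
 29  0010110101001101→0 (0)
 30  0101101010011010→0 (1)
 31  1011010100110101→1 (0)
 32  0110101001101010→0 (1)
 33  1101010011010101→1 (1)
 34  1010100110101011→1 (0)
 35  0101001101010110→0 (1)
 36  1010011010101101→1 (1)
 37  0100110101011011→0 (1)
 38  1001101010110111→1 (0)
 39  0011010101101110→0 (1)
 40  0110101011011101→0 (1)
 41  1101010110111011→1 (1)
 42  1010101101110111→1 (0)
 43  0101011011101110→0 (0)
 44  1010110111011100→1 (1)
 45  0101101110111001→0 (1)
 46  1011011101110011→1 (0)
 47  0110111011100110→0 (0)
 48  1101110111001100→1 (1)
 49  1011101110011001→1 (1)
 50  0111011100110011→0 (1)
 51  1110111001100111→1 (1)
 52  1101110011001111→1 (1)
 53  1011100110011111→1 (1)
 54  0111001100111111→0 (0)
 55  1110011001111110→1 (1)
 56  1100110011111101→1 (0)
 57  1001100111111010→1 (0)
 58  0011001111110100→0 (0)
 59  0110011111101000→0 (0)
 60  1100111111010000→1 (0)
 61  1001111110100000→1 (1)
 62  0011111101000001→0 (1)
 63  0111111010000011→0 (1)
 64  1111110100000111→1 (0)
 65  1111101000001110→1 (1)
 66  1111010000011101→1 (0)
 67  1110100000111010→1 (0)
 68  1101000001110100→1 (0)
 69  1010000011101000→1 (0)
 70  0100000111010000→0 (0)
 71  1000001110100000→1 (1)
 72  0000011101000001→0 (1)
 73  0000111010000011→0 (1)
 74  0001110100000111→0 (0)
 75  0011101000001110→0 (0)
 76  0111010000011100→0 (1)
 77  1110100000111001→1 (0)
 78  1101000001110010→1 (0)
 79  1010000011100100→1 (0)
 80  0100000111001000→0 (0)
 81  1000001110010000→1 (1)
 82  0000011100100001→0 (1)
 83  0000111001000011→0 (1)
 84  0001110010000111→0 (0)
 85  0011100100001110→0 (0)
 86  0111001000011100→0 (0)
 87  1110010000111000→1 (1)
 88  1100100001110001→1 (1)
 89  1001000011100011→1 (0)
 90  0010000111000110→0 (1)
 91  0100001110001101→0 (0)
 92  1000011100011010→1 (0)
 93  0000111000110100→0 (1)
 94  0001110001101001→0 (0)
 95  0011100011010010→0 (0)
 96  0111000110100100→0 (0)
 97  1110001101001000→1 (0)
 98  1100011010010000→1 (0)
 99  1000110100100000→1 (0)
100  0001101001000000→0 (1)
101  0011010010000001→0 (1)
102  0110100100000011→0 (1)
103  1101001000000111→1 (0)
104  1010010000001110→1 (1)
105  0100100000011101→0 (0)
106  1001000000111010→1 (0)
107  0010000001110100→0 (1)
108  0100000011101001→0 (0)
109  1000000111010010→1 (1)
110  0000001110100101→0 (0)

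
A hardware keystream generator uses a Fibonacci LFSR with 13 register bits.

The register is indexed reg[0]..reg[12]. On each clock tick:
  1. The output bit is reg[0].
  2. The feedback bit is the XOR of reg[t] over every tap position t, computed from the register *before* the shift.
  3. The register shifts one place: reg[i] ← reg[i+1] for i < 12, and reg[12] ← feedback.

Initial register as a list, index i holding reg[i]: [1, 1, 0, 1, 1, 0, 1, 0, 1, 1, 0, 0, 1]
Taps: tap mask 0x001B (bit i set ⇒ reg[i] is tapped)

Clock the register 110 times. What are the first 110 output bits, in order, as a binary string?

11011010110010001010110010110010110110110110000000000101000000111011100100010100100101101000001100111101011110

tick  register→output (feedback)
  0  1101101011001→1 (0)
  1  1011010110010→1 (0)
  2  0110101100100→0 (0)
  3  1101011001000→1 (1)
  4  1010110010001→1 (0)
  5  0101100100010→0 (1)
  6  1011001000101→1 (0)
  7  0110010001010→0 (1)
  8  1100100010101→1 (1)
  9  1001000101011→1 (0)
 10  0010001010110→0 (0)
 11  0100010101100→0 (1)
 12  1000101011001→1 (0)
 13  0001010110010→0 (1)
 14  0010101100101→0 (1)
 15  0101011001011→0 (0)
 16  1010110010110→1 (0)
 17  0101100101100→0 (1)
 18  1011001011001→1 (0)
 19  0110010110010→0 (1)
 20  1100101100101→1 (1)
 21  1001011001011→1 (0)
 22  0010110010110→0 (1)
 23  0101100101101→0 (1)
 24  1011001011011→1 (0)
 25  0110010110110→0 (1)
 26  1100101101101→1 (1)
 27  1001011011011→1 (0)
 28  0010110110110→0 (1)
 29  0101101101101→0 (1)
 30  1011011011011→1 (0)
 31  0110110110110→0 (0)
 32  1101101101100→1 (0)
 33  1011011011000→1 (0)
 34  0110110110000→0 (0)
 35  1101101100000→1 (0)
 36  1011011000000→1 (0)
 37  0110110000000→0 (0)
 38  1101100000000→1 (0)
 39  1011000000000→1 (0)
 40  0110000000000→0 (1)
 41  1100000000001→1 (0)
 42  1000000000010→1 (1)
 43  0000000000101→0 (0)
 44  0000000001010→0 (0)
 45  0000000010100→0 (0)
 46  0000000101000→0 (0)
 47  0000001010000→0 (0)
 48  0000010100000→0 (0)
 49  0000101000000→0 (1)
 50  0001010000001→0 (1)
 51  0010100000011→0 (1)
 52  0101000000111→0 (0)
 53  1010000001110→1 (1)
 54  0100000011101→0 (1)
 55  1000000111011→1 (1)
 56  0000001110111→0 (0)
 57  0000011101110→0 (0)
 58  0000111011100→0 (1)
 59  0001110111001→0 (0)
 60  0011101110010→0 (0)
 61  0111011100100→0 (0)
 62  1110111001000→1 (1)
 63  1101110010001→1 (0)
 64  1011100100010→1 (1)
 65  0111001000101→0 (0)
 66  1110010001010→1 (0)
 67  1100100010100→1 (1)
 68  1001000101001→1 (0)
 69  0010001010010→0 (0)
 70  0100010100100→0 (1)
 71  1000101001001→1 (0)
 72  0001010010010→0 (1)
 73  0010100100101→0 (1)
 74  0101001001011→0 (0)
 75  1010010010110→1 (1)
 76  0100100101101→0 (0)
 77  1001001011010→1 (0)
 78  0010010110100→0 (0)
 79  0100101101000→0 (0)
 80  1001011010000→1 (0)
 81  0010110100000→0 (1)
 82  0101101000001→0 (1)
 83  1011010000011→1 (0)
 84  0110100000110→0 (0)
 85  1101000001100→1 (1)
 86  1010000011001→1 (1)
 87  0100000110011→0 (1)
 88  1000001100111→1 (1)
 89  0000011001111→0 (0)
 90  0000110011110→0 (1)
 91  0001100111101→0 (0)
 92  0011001111010→0 (1)
 93  0110011110101→0 (1)
 94  1100111101011→1 (1)
 95  1001111010111→1 (1)
 96  0011110101111→0 (0)
 97  0111101011110→0 (1)
 98  1111010111101→1 (1)
 99  1110101111011→1 (1)
100  1101011110111→1 (1)
101  1010111101111→1 (0)
102  0101111011110→0 (1)
103  1011110111101→1 (1)
104  0111101111011→0 (1)
105  1111011110111→1 (1)
106  1110111101111→1 (1)
107  1101111011111→1 (0)
108  1011110111110→1 (1)
109  0111101111101→0 (1)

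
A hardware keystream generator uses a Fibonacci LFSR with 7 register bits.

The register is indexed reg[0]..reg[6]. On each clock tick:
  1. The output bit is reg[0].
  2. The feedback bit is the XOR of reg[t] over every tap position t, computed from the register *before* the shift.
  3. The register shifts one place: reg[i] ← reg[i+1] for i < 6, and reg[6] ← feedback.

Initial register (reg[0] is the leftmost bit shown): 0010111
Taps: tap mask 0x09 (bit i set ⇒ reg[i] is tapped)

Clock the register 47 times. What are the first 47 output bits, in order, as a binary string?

00101110101101100000110011010100111001111011010

tick  register→output (feedback)
  0  0010111→0 (0)
  1  0101110→0 (1)
  2  1011101→1 (0)
  3  0111010→0 (1)
  4  1110101→1 (1)
  5  1101011→1 (0)
  6  1010110→1 (1)
  7  0101101→0 (1)
  8  1011011→1 (0)
  9  0110110→0 (0)
 10  1101100→1 (0)
 11  1011000→1 (0)
 12  0110000→0 (0)
 13  1100000→1 (1)
 14  1000001→1 (1)
 15  0000011→0 (0)
 16  0000110→0 (0)
 17  0001100→0 (1)
 18  0011001→0 (1)
 19  0110011→0 (0)
 20  1100110→1 (1)
 21  1001101→1 (0)
 22  0011010→0 (1)
 23  0110101→0 (0)
 24  1101010→1 (0)
 25  1010100→1 (1)
 26  0101001→0 (1)
 27  1010011→1 (1)
 28  0100111→0 (0)
 29  1001110→1 (0)
 30  0011100→0 (1)
 31  0111001→0 (1)
 32  1110011→1 (1)
 33  1100111→1 (1)
 34  1001111→1 (0)
 35  0011110→0 (1)
 36  0111101→0 (1)
 37  1111011→1 (0)
 38  1110110→1 (1)
 39  1101101→1 (0)
 40  1011010→1 (0)
 41  0110100→0 (0)
 42  1101000→1 (0)
 43  1010000→1 (1)
 44  0100001→0 (0)
 45  1000010→1 (1)
 46  0000101→0 (0)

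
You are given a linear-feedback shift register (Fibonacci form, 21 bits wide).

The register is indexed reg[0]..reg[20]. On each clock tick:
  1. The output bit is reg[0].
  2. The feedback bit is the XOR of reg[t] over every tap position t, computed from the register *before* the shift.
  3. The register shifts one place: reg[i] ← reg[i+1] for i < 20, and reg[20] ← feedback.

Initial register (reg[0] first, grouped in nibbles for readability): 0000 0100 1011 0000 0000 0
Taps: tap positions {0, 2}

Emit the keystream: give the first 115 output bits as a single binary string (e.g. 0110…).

k : reg_k → out_k, fb_k
0: 000001001011000000000 → 0, fb=0
1: 000010010110000000000 → 0, fb=0
2: 000100101100000000000 → 0, fb=0
3: 001001011000000000000 → 0, fb=1
4: 010010110000000000001 → 0, fb=0
5: 100101100000000000010 → 1, fb=1
6: 001011000000000000101 → 0, fb=1
7: 010110000000000001011 → 0, fb=0
8: 101100000000000010110 → 1, fb=0
9: 011000000000000101100 → 0, fb=1
10: 110000000000001011001 → 1, fb=1
11: 100000000000010110011 → 1, fb=1
12: 000000000000101100111 → 0, fb=0
13: 000000000001011001110 → 0, fb=0
14: 000000000010110011100 → 0, fb=0
15: 000000000101100111000 → 0, fb=0
16: 000000001011001110000 → 0, fb=0
17: 000000010110011100000 → 0, fb=0
18: 000000101100111000000 → 0, fb=0
19: 000001011001110000000 → 0, fb=0
20: 000010110011100000000 → 0, fb=0
21: 000101100111000000000 → 0, fb=0
22: 001011001110000000000 → 0, fb=1
23: 010110011100000000001 → 0, fb=0
24: 101100111000000000010 → 1, fb=0
25: 011001110000000000100 → 0, fb=1
26: 110011100000000001001 → 1, fb=1
27: 100111000000000010011 → 1, fb=1
28: 001110000000000100111 → 0, fb=1
29: 011100000000001001111 → 0, fb=1
30: 111000000000010011111 → 1, fb=0
31: 110000000000100111110 → 1, fb=1
32: 100000000001001111101 → 1, fb=1
33: 000000000010011111011 → 0, fb=0
34: 000000000100111110110 → 0, fb=0
35: 000000001001111101100 → 0, fb=0
36: 000000010011111011000 → 0, fb=0
37: 000000100111110110000 → 0, fb=0
38: 000001001111101100000 → 0, fb=0
39: 000010011111011000000 → 0, fb=0
40: 000100111110110000000 → 0, fb=0
41: 001001111101100000000 → 0, fb=1
42: 010011111011000000001 → 0, fb=0
43: 100111110110000000010 → 1, fb=1
44: 001111101100000000101 → 0, fb=1
45: 011111011000000001011 → 0, fb=1
46: 111110110000000010111 → 1, fb=0
47: 111101100000000101110 → 1, fb=0
48: 111011000000001011100 → 1, fb=0
49: 110110000000010111000 → 1, fb=1
50: 101100000000101110001 → 1, fb=0
51: 011000000001011100010 → 0, fb=1
52: 110000000010111000101 → 1, fb=1
53: 100000000101110001011 → 1, fb=1
54: 000000001011100010111 → 0, fb=0
55: 000000010111000101110 → 0, fb=0
56: 000000101110001011100 → 0, fb=0
57: 000001011100010111000 → 0, fb=0
58: 000010111000101110000 → 0, fb=0
59: 000101110001011100000 → 0, fb=0
60: 001011100010111000000 → 0, fb=1
61: 010111000101110000001 → 0, fb=0
62: 101110001011100000010 → 1, fb=0
63: 011100010111000000100 → 0, fb=1
64: 111000101110000001001 → 1, fb=0
65: 110001011100000010010 → 1, fb=1
66: 100010111000000100101 → 1, fb=1
67: 000101110000001001011 → 0, fb=0
68: 001011100000010010110 → 0, fb=1
69: 010111000000100101101 → 0, fb=0
70: 101110000001001011010 → 1, fb=0
71: 011100000010010110100 → 0, fb=1
72: 111000000100101101001 → 1, fb=0
73: 110000001001011010010 → 1, fb=1
74: 100000010010110100101 → 1, fb=1
75: 000000100101101001011 → 0, fb=0
76: 000001001011010010110 → 0, fb=0
77: 000010010110100101100 → 0, fb=0
78: 000100101101001011000 → 0, fb=0
79: 001001011010010110000 → 0, fb=1
80: 010010110100101100001 → 0, fb=0
81: 100101101001011000010 → 1, fb=1
82: 001011010010110000101 → 0, fb=1
83: 010110100101100001011 → 0, fb=0
84: 101101001011000010110 → 1, fb=0
85: 011010010110000101100 → 0, fb=1
86: 110100101100001011001 → 1, fb=1
87: 101001011000010110011 → 1, fb=0
88: 010010110000101100110 → 0, fb=0
89: 100101100001011001100 → 1, fb=1
90: 001011000010110011001 → 0, fb=1
91: 010110000101100110011 → 0, fb=0
92: 101100001011001100110 → 1, fb=0
93: 011000010110011001100 → 0, fb=1
94: 110000101100110011001 → 1, fb=1
95: 100001011001100110011 → 1, fb=1
96: 000010110011001100111 → 0, fb=0
97: 000101100110011001110 → 0, fb=0
98: 001011001100110011100 → 0, fb=1
99: 010110011001100111001 → 0, fb=0
100: 101100110011001110010 → 1, fb=0
101: 011001100110011100100 → 0, fb=1
102: 110011001100111001001 → 1, fb=1
103: 100110011001110010011 → 1, fb=1
104: 001100110011100100111 → 0, fb=1
105: 011001100111001001111 → 0, fb=1
106: 110011001110010011111 → 1, fb=1
107: 100110011100100111111 → 1, fb=1
108: 001100111001001111111 → 0, fb=1
109: 011001110010011111111 → 0, fb=1
110: 110011100100111111111 → 1, fb=1
111: 100111001001111111111 → 1, fb=1
112: 001110010011111111111 → 0, fb=1
113: 011100100111111111111 → 0, fb=1
114: 111001001111111111111 → 1, fb=0

0000010010110000000000001011001110000000000100111110110000000010111000101110000001001011010010110000101100110011001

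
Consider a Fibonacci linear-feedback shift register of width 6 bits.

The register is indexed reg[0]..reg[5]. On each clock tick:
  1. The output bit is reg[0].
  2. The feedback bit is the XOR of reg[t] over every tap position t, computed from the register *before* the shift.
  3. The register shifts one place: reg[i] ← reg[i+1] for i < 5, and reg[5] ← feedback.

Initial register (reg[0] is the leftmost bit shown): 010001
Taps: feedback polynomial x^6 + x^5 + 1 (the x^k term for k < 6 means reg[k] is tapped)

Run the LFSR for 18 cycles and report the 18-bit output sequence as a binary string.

step | reg (before) | out | fb
   0 | 010001 | 0 | 1
   1 | 100011 | 1 | 0
   2 | 000110 | 0 | 0
   3 | 001100 | 0 | 0
   4 | 011000 | 0 | 0
   5 | 110000 | 1 | 1
   6 | 100001 | 1 | 0
   7 | 000010 | 0 | 0
   8 | 000100 | 0 | 0
   9 | 001000 | 0 | 0
  10 | 010000 | 0 | 0
  11 | 100000 | 1 | 1
  12 | 000001 | 0 | 1
  13 | 000011 | 0 | 1
  14 | 000111 | 0 | 1
  15 | 001111 | 0 | 1
  16 | 011111 | 0 | 1
  17 | 111111 | 1 | 0

010001100001000001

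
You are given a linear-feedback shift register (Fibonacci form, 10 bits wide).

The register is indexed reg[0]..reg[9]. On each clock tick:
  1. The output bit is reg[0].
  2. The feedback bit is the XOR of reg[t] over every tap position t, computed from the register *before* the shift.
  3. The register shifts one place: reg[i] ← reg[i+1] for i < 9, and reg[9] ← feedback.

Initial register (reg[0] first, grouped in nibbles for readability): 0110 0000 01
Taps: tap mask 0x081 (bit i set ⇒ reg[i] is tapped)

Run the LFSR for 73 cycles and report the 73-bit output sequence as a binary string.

0110000001010010010111110111100011000110111011000011110010011100101100010

step | reg (before) | out | fb
   0 | 0110000001 | 0 | 0
   1 | 1100000010 | 1 | 1
   2 | 1000000101 | 1 | 0
   3 | 0000001010 | 0 | 0
   4 | 0000010100 | 0 | 1
   5 | 0000101001 | 0 | 0
   6 | 0001010010 | 0 | 0
   7 | 0010100100 | 0 | 1
   8 | 0101001001 | 0 | 0
   9 | 1010010010 | 1 | 1
  10 | 0100100101 | 0 | 1
  11 | 1001001011 | 1 | 1
  12 | 0010010111 | 0 | 1
  13 | 0100101111 | 0 | 1
  14 | 1001011111 | 1 | 0
  15 | 0010111110 | 0 | 1
  16 | 0101111101 | 0 | 1
  17 | 1011111011 | 1 | 1
  18 | 0111110111 | 0 | 1
  19 | 1111101111 | 1 | 0
  20 | 1111011110 | 1 | 0
  21 | 1110111100 | 1 | 0
  22 | 1101111000 | 1 | 1
  23 | 1011110001 | 1 | 1
  24 | 0111100011 | 0 | 0
  25 | 1111000110 | 1 | 0
  26 | 1110001100 | 1 | 0
  27 | 1100011000 | 1 | 1
  28 | 1000110001 | 1 | 1
  29 | 0001100011 | 0 | 0
  30 | 0011000110 | 0 | 1
  31 | 0110001101 | 0 | 1
  32 | 1100011011 | 1 | 1
  33 | 1000110111 | 1 | 0
  34 | 0001101110 | 0 | 1
  35 | 0011011101 | 0 | 1
  36 | 0110111011 | 0 | 0
  37 | 1101110110 | 1 | 0
  38 | 1011101100 | 1 | 0
  39 | 0111011000 | 0 | 0
  40 | 1110110000 | 1 | 1
  41 | 1101100001 | 1 | 1
  42 | 1011000011 | 1 | 1
  43 | 0110000111 | 0 | 1
  44 | 1100001111 | 1 | 0
  45 | 1000011110 | 1 | 0
  46 | 0000111100 | 0 | 1
  47 | 0001111001 | 0 | 0
  48 | 0011110010 | 0 | 0
  49 | 0111100100 | 0 | 1
  50 | 1111001001 | 1 | 1
  51 | 1110010011 | 1 | 1
  52 | 1100100111 | 1 | 0
  53 | 1001001110 | 1 | 0
  54 | 0010011100 | 0 | 1
  55 | 0100111001 | 0 | 0
  56 | 1001110010 | 1 | 1
  57 | 0011100101 | 0 | 1
  58 | 0111001011 | 0 | 0
  59 | 1110010110 | 1 | 0
  60 | 1100101100 | 1 | 0
  61 | 1001011000 | 1 | 1
  62 | 0010110001 | 0 | 0
  63 | 0101100010 | 0 | 0
  64 | 1011000100 | 1 | 0
  65 | 0110001000 | 0 | 0
  66 | 1100010000 | 1 | 1
  67 | 1000100001 | 1 | 1
  68 | 0001000011 | 0 | 0
  69 | 0010000110 | 0 | 1
  70 | 0100001101 | 0 | 1
  71 | 1000011011 | 1 | 1
  72 | 0000110111 | 0 | 1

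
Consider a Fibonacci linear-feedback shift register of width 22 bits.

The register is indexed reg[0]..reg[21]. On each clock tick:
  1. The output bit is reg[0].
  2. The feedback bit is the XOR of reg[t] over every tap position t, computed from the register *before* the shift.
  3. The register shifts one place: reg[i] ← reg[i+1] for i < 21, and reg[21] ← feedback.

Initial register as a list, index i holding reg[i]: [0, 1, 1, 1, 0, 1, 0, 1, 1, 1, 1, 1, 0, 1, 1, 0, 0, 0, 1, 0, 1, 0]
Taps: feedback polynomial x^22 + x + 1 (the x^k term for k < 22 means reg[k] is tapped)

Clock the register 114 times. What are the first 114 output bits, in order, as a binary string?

011101011111011000101010011110000110100111111010001000101110100000111001100111001110000100101010100101001000110111

step | reg (before) | out | fb
   0 | 0111010111110110001010 | 0 | 1
   1 | 1110101111101100010101 | 1 | 0
   2 | 1101011111011000101010 | 1 | 0
   3 | 1010111110110001010100 | 1 | 1
   4 | 0101111101100010101001 | 0 | 1
   5 | 1011111011000101010011 | 1 | 1
   6 | 0111110110001010100111 | 0 | 1
   7 | 1111101100010101001111 | 1 | 0
   8 | 1111011000101010011110 | 1 | 0
   9 | 1110110001010100111100 | 1 | 0
  10 | 1101100010101001111000 | 1 | 0
  11 | 1011000101010011110000 | 1 | 1
  12 | 0110001010100111100001 | 0 | 1
  13 | 1100010101001111000011 | 1 | 0
  14 | 1000101010011110000110 | 1 | 1
  15 | 0001010100111100001101 | 0 | 0
  16 | 0010101001111000011010 | 0 | 0
  17 | 0101010011110000110100 | 0 | 1
  18 | 1010100111100001101001 | 1 | 1
  19 | 0101001111000011010011 | 0 | 1
  20 | 1010011110000110100111 | 1 | 1
  21 | 0100111100001101001111 | 0 | 1
  22 | 1001111000011010011111 | 1 | 1
  23 | 0011110000110100111111 | 0 | 0
  24 | 0111100001101001111110 | 0 | 1
  25 | 1111000011010011111101 | 1 | 0
  26 | 1110000110100111111010 | 1 | 0
  27 | 1100001101001111110100 | 1 | 0
  28 | 1000011010011111101000 | 1 | 1
  29 | 0000110100111111010001 | 0 | 0
  30 | 0001101001111110100010 | 0 | 0
  31 | 0011010011111101000100 | 0 | 0
  32 | 0110100111111010001000 | 0 | 1
  33 | 1101001111110100010001 | 1 | 0
  34 | 1010011111101000100010 | 1 | 1
  35 | 0100111111010001000101 | 0 | 1
  36 | 1001111110100010001011 | 1 | 1
  37 | 0011111101000100010111 | 0 | 0
  38 | 0111111010001000101110 | 0 | 1
  39 | 1111110100010001011101 | 1 | 0
  40 | 1111101000100010111010 | 1 | 0
  41 | 1111010001000101110100 | 1 | 0
  42 | 1110100010001011101000 | 1 | 0
  43 | 1101000100010111010000 | 1 | 0
  44 | 1010001000101110100000 | 1 | 1
  45 | 0100010001011101000001 | 0 | 1
  46 | 1000100010111010000011 | 1 | 1
  47 | 0001000101110100000111 | 0 | 0
  48 | 0010001011101000001110 | 0 | 0
  49 | 0100010111010000011100 | 0 | 1
  50 | 1000101110100000111001 | 1 | 1
  51 | 0001011101000001110011 | 0 | 0
  52 | 0010111010000011100110 | 0 | 0
  53 | 0101110100000111001100 | 0 | 1
  54 | 1011101000001110011001 | 1 | 1
  55 | 0111010000011100110011 | 0 | 1
  56 | 1110100000111001100111 | 1 | 0
  57 | 1101000001110011001110 | 1 | 0
  58 | 1010000011100110011100 | 1 | 1
  59 | 0100000111001100111001 | 0 | 1
  60 | 1000001110011001110011 | 1 | 1
  61 | 0000011100110011100111 | 0 | 0
  62 | 0000111001100111001110 | 0 | 0
  63 | 0001110011001110011100 | 0 | 0
  64 | 0011100110011100111000 | 0 | 0
  65 | 0111001100111001110000 | 0 | 1
  66 | 1110011001110011100001 | 1 | 0
  67 | 1100110011100111000010 | 1 | 0
  68 | 1001100111001110000100 | 1 | 1
  69 | 0011001110011100001001 | 0 | 0
  70 | 0110011100111000010010 | 0 | 1
  71 | 1100111001110000100101 | 1 | 0
  72 | 1001110011100001001010 | 1 | 1
  73 | 0011100111000010010101 | 0 | 0
  74 | 0111001110000100101010 | 0 | 1
  75 | 1110011100001001010101 | 1 | 0
  76 | 1100111000010010101010 | 1 | 0
  77 | 1001110000100101010100 | 1 | 1
  78 | 0011100001001010101001 | 0 | 0
  79 | 0111000010010101010010 | 0 | 1
  80 | 1110000100101010100101 | 1 | 0
  81 | 1100001001010101001010 | 1 | 0
  82 | 1000010010101010010100 | 1 | 1
  83 | 0000100101010100101001 | 0 | 0
  84 | 0001001010101001010010 | 0 | 0
  85 | 0010010101010010100100 | 0 | 0
  86 | 0100101010100101001000 | 0 | 1
  87 | 1001010101001010010001 | 1 | 1
  88 | 0010101010010100100011 | 0 | 0
  89 | 0101010100101001000110 | 0 | 1
  90 | 1010101001010010001101 | 1 | 1
  91 | 0101010010100100011011 | 0 | 1
  92 | 1010100101001000110111 | 1 | 1
  93 | 0101001010010001101111 | 0 | 1
  94 | 1010010100100011011111 | 1 | 1
  95 | 0100101001000110111111 | 0 | 1
  96 | 1001010010001101111111 | 1 | 1
  97 | 0010100100011011111111 | 0 | 0
  98 | 0101001000110111111110 | 0 | 1
  99 | 1010010001101111111101 | 1 | 1
 100 | 0100100011011111111011 | 0 | 1
 101 | 1001000110111111110111 | 1 | 1
 102 | 0010001101111111101111 | 0 | 0
 103 | 0100011011111111011110 | 0 | 1
 104 | 1000110111111110111101 | 1 | 1
 105 | 0001101111111101111011 | 0 | 0
 106 | 0011011111111011110110 | 0 | 0
 107 | 0110111111110111101100 | 0 | 1
 108 | 1101111111101111011001 | 1 | 0
 109 | 1011111111011110110010 | 1 | 1
 110 | 0111111110111101100101 | 0 | 1
 111 | 1111111101111011001011 | 1 | 0
 112 | 1111111011110110010110 | 1 | 0
 113 | 1111110111101100101100 | 1 | 0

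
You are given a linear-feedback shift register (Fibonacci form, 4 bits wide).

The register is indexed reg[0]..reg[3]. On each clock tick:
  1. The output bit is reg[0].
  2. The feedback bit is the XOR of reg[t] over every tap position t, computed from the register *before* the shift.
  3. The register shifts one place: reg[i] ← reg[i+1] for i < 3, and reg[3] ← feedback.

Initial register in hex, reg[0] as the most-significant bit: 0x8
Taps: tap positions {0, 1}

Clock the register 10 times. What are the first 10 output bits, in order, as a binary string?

1000100110

k : reg_k → out_k, fb_k
0: 1000 → 1, fb=1
1: 0001 → 0, fb=0
2: 0010 → 0, fb=0
3: 0100 → 0, fb=1
4: 1001 → 1, fb=1
5: 0011 → 0, fb=0
6: 0110 → 0, fb=1
7: 1101 → 1, fb=0
8: 1010 → 1, fb=1
9: 0101 → 0, fb=1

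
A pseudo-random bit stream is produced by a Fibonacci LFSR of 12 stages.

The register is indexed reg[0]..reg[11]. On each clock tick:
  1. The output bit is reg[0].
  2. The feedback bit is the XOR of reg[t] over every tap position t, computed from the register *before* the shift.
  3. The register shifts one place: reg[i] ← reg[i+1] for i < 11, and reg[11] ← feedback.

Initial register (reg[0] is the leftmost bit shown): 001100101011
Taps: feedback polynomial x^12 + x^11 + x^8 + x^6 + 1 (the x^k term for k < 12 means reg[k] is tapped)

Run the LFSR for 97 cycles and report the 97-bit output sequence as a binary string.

0011001010111100000100110010101000101111010011011110100101001010000101101110011100000011100001000

k : reg_k → out_k, fb_k
0: 001100101011 → 0, fb=1
1: 011001010111 → 0, fb=1
2: 110010101111 → 1, fb=0
3: 100101011110 → 1, fb=0
4: 001010111100 → 0, fb=0
5: 010101111000 → 0, fb=0
6: 101011110000 → 1, fb=0
7: 010111100000 → 0, fb=1
8: 101111000001 → 1, fb=0
9: 011110000010 → 0, fb=0
10: 111100000100 → 1, fb=1
11: 111000001001 → 1, fb=1
12: 110000010011 → 1, fb=0
13: 100000100110 → 1, fb=0
14: 000001001100 → 0, fb=1
15: 000010011001 → 0, fb=0
16: 000100110010 → 0, fb=1
17: 001001100101 → 0, fb=0
18: 010011001010 → 0, fb=1
19: 100110010101 → 1, fb=0
20: 001100101010 → 0, fb=0
21: 011001010100 → 0, fb=0
22: 110010101000 → 1, fb=1
23: 100101010001 → 1, fb=0
24: 001010100010 → 0, fb=1
25: 010101000101 → 0, fb=1
26: 101010001011 → 1, fb=1
27: 010100010111 → 0, fb=1
28: 101000101111 → 1, fb=0
29: 010001011110 → 0, fb=1
30: 100010111101 → 1, fb=0
31: 000101111010 → 0, fb=0
32: 001011110100 → 0, fb=1
33: 010111101001 → 0, fb=1
34: 101111010011 → 1, fb=0
35: 011110100110 → 0, fb=1
36: 111101001101 → 1, fb=1
37: 111010011011 → 1, fb=1
38: 110100110111 → 1, fb=1
39: 101001101111 → 1, fb=0
40: 010011011110 → 0, fb=1
41: 100110111101 → 1, fb=0
42: 001101111010 → 0, fb=0
43: 011011110100 → 0, fb=1
44: 110111101001 → 1, fb=0
45: 101111010010 → 1, fb=1
46: 011110100101 → 0, fb=0
47: 111101001010 → 1, fb=0
48: 111010010100 → 1, fb=1
49: 110100101001 → 1, fb=0
50: 101001010010 → 1, fb=1
51: 010010100101 → 0, fb=0
52: 100101001010 → 1, fb=0
53: 001010010100 → 0, fb=0
54: 010100101000 → 0, fb=0
55: 101001010000 → 1, fb=1
56: 010010100001 → 0, fb=0
57: 100101000010 → 1, fb=1
58: 001010000101 → 0, fb=1
59: 010100001011 → 0, fb=0
60: 101000010110 → 1, fb=1
61: 010000101101 → 0, fb=1
62: 100001011011 → 1, fb=1
63: 000010110111 → 0, fb=0
64: 000101101110 → 0, fb=0
65: 001011011100 → 0, fb=1
66: 010110111001 → 0, fb=1
67: 101101110011 → 1, fb=1
68: 011011100111 → 0, fb=0
69: 110111001110 → 1, fb=0
70: 101110011100 → 1, fb=0
71: 011100111000 → 0, fb=0
72: 111001110000 → 1, fb=0
73: 110011100000 → 1, fb=0
74: 100111000000 → 1, fb=1
75: 001110000001 → 0, fb=1
76: 011100000011 → 0, fb=1
77: 111000000111 → 1, fb=0
78: 110000001110 → 1, fb=0
79: 100000011100 → 1, fb=0
80: 000000111000 → 0, fb=0
81: 000001110000 → 0, fb=1
82: 000011100001 → 0, fb=0
83: 000111000010 → 0, fb=0
84: 001110000100 → 0, fb=0
85: 011100001000 → 0, fb=1
86: 111000010001 → 1, fb=0
87: 110000100010 → 1, fb=0
88: 100001000100 → 1, fb=1
89: 000010001001 → 0, fb=0
90: 000100010010 → 0, fb=0
91: 001000100100 → 0, fb=1
92: 010001001001 → 0, fb=0
93: 100010010010 → 1, fb=1
94: 000100100101 → 0, fb=0
95: 001001001010 → 0, fb=1
96: 010010010101 → 0, fb=1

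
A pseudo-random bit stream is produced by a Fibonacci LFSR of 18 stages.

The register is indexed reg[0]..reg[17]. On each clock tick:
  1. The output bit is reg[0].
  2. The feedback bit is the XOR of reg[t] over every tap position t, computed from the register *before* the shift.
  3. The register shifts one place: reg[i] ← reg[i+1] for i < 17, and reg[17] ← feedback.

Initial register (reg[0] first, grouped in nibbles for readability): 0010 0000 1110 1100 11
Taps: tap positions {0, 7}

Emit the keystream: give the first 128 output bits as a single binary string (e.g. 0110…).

step | reg (before) | out | fb
   0 | 001000001110110011 | 0 | 0
   1 | 010000011101100110 | 0 | 1
   2 | 100000111011001101 | 1 | 0
   3 | 000001110110011010 | 0 | 1
   4 | 000011101100110101 | 0 | 0
   5 | 000111011001101010 | 0 | 1
   6 | 001110110011010101 | 0 | 1
   7 | 011101100110101011 | 0 | 0
   8 | 111011001101010110 | 1 | 1
   9 | 110110011010101101 | 1 | 0
  10 | 101100110101011010 | 1 | 0
  11 | 011001101010110100 | 0 | 0
  12 | 110011010101101000 | 1 | 0
  13 | 100110101011010000 | 1 | 1
  14 | 001101010110100001 | 0 | 1
  15 | 011010101101000011 | 0 | 0
  16 | 110101011010000110 | 1 | 0
  17 | 101010110100001100 | 1 | 0
  18 | 010101101000011000 | 0 | 0
  19 | 101011010000110000 | 1 | 0
  20 | 010110100001100000 | 0 | 0
  21 | 101101000011000000 | 1 | 1
  22 | 011010000110000001 | 0 | 0
  23 | 110100001100000010 | 1 | 1
  24 | 101000011000000101 | 1 | 0
  25 | 010000110000001010 | 0 | 1
  26 | 100001100000010101 | 1 | 1
  27 | 000011000000101011 | 0 | 0
  28 | 000110000001010110 | 0 | 0
  29 | 001100000010101100 | 0 | 0
  30 | 011000000101011000 | 0 | 0
  31 | 110000001010110000 | 1 | 1
  32 | 100000010101100001 | 1 | 0
  33 | 000000101011000010 | 0 | 0
  34 | 000001010110000100 | 0 | 1
  35 | 000010101100001001 | 0 | 0
  36 | 000101011000010010 | 0 | 1
  37 | 001010110000100101 | 0 | 1
  38 | 010101100001001011 | 0 | 0
  39 | 101011000010010110 | 1 | 1
  40 | 010110000100101101 | 0 | 0
  41 | 101100001001011010 | 1 | 1
  42 | 011000010010110101 | 0 | 1
  43 | 110000100101101011 | 1 | 1
  44 | 100001001011010111 | 1 | 1
  45 | 000010010110101111 | 0 | 1
  46 | 000100101101011111 | 0 | 0
  47 | 001001011010111110 | 0 | 1
  48 | 010010110101111101 | 0 | 1
  49 | 100101101011111011 | 1 | 1
  50 | 001011010111110111 | 0 | 1
  51 | 010110101111101111 | 0 | 0
  52 | 101101011111011110 | 1 | 0
  53 | 011010111110111100 | 0 | 1
  54 | 110101111101111001 | 1 | 0
  55 | 101011111011110010 | 1 | 0
  56 | 010111110111100100 | 0 | 1
  57 | 101111101111001001 | 1 | 1
  58 | 011111011110010011 | 0 | 1
  59 | 111110111100100111 | 1 | 0
  60 | 111101111001001110 | 1 | 0
  61 | 111011110010011100 | 1 | 0
  62 | 110111100100111000 | 1 | 1
  63 | 101111001001110001 | 1 | 1
  64 | 011110010011100011 | 0 | 1
  65 | 111100100111000111 | 1 | 1
  66 | 111001001110001111 | 1 | 1
  67 | 110010011100011111 | 1 | 0
  68 | 100100111000111110 | 1 | 0
  69 | 001001110001111100 | 0 | 1
  70 | 010011100011111001 | 0 | 0
  71 | 100111000111110010 | 1 | 1
  72 | 001110001111100101 | 0 | 0
  73 | 011100011111001010 | 0 | 1
  74 | 111000111110010101 | 1 | 0
  75 | 110001111100101010 | 1 | 0
  76 | 100011111001010100 | 1 | 0
  77 | 000111110010101000 | 0 | 1
  78 | 001111100101010001 | 0 | 0
  79 | 011111001010100010 | 0 | 0
  80 | 111110010101000100 | 1 | 0
  81 | 111100101010001000 | 1 | 1
  82 | 111001010100010001 | 1 | 0
  83 | 110010101000100010 | 1 | 1
  84 | 100101010001000101 | 1 | 0
  85 | 001010100010001010 | 0 | 0
  86 | 010101000100010100 | 0 | 0
  87 | 101010001000101000 | 1 | 1
  88 | 010100010001010001 | 0 | 1
  89 | 101000100010100011 | 1 | 1
  90 | 010001000101000111 | 0 | 0
  91 | 100010001010001110 | 1 | 1
  92 | 000100010100011101 | 0 | 1
  93 | 001000101000111011 | 0 | 0
  94 | 010001010001110110 | 0 | 1
  95 | 100010100011101101 | 1 | 1
  96 | 000101000111011011 | 0 | 0
  97 | 001010001110110110 | 0 | 0
  98 | 010100011101101100 | 0 | 1
  99 | 101000111011011001 | 1 | 0
 100 | 010001110110110010 | 0 | 1
 101 | 100011101101100101 | 1 | 1
 102 | 000111011011001011 | 0 | 1
 103 | 001110110110010111 | 0 | 1
 104 | 011101101100101111 | 0 | 0
 105 | 111011011001011110 | 1 | 0
 106 | 110110110010111100 | 1 | 0
 107 | 101101100101111000 | 1 | 1
 108 | 011011001011110001 | 0 | 0
 109 | 110110010111100010 | 1 | 0
 110 | 101100101111000100 | 1 | 1
 111 | 011001011110001001 | 0 | 1
 112 | 110010111100010011 | 1 | 0
 113 | 100101111000100110 | 1 | 0
 114 | 001011110001001100 | 0 | 1
 115 | 010111100010011001 | 0 | 0
 116 | 101111000100110010 | 1 | 1
 117 | 011110001001100101 | 0 | 0
 118 | 111100010011001010 | 1 | 0
 119 | 111000100110010100 | 1 | 1
 120 | 110001001100101001 | 1 | 1
 121 | 100010011001010011 | 1 | 0
 122 | 000100110010100110 | 0 | 1
 123 | 001001100101001101 | 0 | 0
 124 | 010011001010011010 | 0 | 0
 125 | 100110010100110100 | 1 | 0
 126 | 001100101001101000 | 0 | 0
 127 | 011001010011010000 | 0 | 1

00100000111011001101010110100001100000010101100001001011010111110111100100111000111110010101000100010100011101101100101111000100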